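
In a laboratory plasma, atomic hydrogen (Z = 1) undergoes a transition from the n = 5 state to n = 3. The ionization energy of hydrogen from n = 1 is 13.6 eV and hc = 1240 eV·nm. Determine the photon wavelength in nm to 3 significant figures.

ΔE = 13.60 × (1/3² − 1/5²) = 13.60 × 0.07111 = 0.9671 eV.
λ = hc/ΔE = 1240 / 0.9671 = 1280 nm.

1280 nm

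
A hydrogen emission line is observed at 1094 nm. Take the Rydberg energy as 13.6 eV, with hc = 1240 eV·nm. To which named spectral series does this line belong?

Paschen

ΔE = 1240/1094 = 1.133 eV.
This matches 13.6 × (1/3² − 1/6²), so n_f = 3: the Paschen series.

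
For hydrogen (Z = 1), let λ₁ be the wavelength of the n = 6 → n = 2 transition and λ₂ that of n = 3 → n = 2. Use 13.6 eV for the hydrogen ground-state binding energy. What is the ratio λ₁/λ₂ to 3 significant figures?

0.625

λ ∝ 1/ΔE ∝ 1/(1/n_f² − 1/n_i²), and the Z² and hc factors cancel in the ratio.
λ₁/λ₂ = (1/2² − 1/3²)/(1/2² − 1/6²) = 0.1389/0.2222 = 0.625.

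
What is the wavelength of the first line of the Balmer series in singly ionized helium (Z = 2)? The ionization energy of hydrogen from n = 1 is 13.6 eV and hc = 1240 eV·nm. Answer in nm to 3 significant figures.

The Balmer series terminates on n_f = 2; the first line has n_i = 2+1 = 3.
ΔE = 54.40 × (1/2² − 1/3²) = 7.556 eV.
λ = 1240 / 7.556 = 164 nm.

164 nm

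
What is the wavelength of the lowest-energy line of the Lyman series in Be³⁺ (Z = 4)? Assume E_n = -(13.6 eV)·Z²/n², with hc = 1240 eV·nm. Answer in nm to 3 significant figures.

7.60 nm

The Lyman series terminates on n_f = 1; the first line has n_i = 1+1 = 2.
ΔE = 217.6 × (1/1² − 1/2²) = 163.2 eV.
λ = 1240 / 163.2 = 7.60 nm.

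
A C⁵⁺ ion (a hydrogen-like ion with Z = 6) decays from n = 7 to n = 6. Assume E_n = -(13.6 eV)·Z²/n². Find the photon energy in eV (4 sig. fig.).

The Bohr energies scale as Z², so for Z = 6: E_n = −489.6/n² eV.
E_7 = −489.6/49 = −9.992 eV and E_6 = −489.6/36 = −13.60 eV.
The photon energy is |E_7 − E_6| = 3.608 eV.

3.608 eV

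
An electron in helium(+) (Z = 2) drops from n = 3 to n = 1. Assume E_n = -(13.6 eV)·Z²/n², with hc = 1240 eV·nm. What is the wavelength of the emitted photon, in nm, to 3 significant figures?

For Z = 2 the level energies scale as Z², so the effective Rydberg energy is 13.6 × 4 = 54.40 eV.
ΔE = 54.40 × (1/1² − 1/3²) = 54.40 × 0.8889 = 48.36 eV.
λ = hc/ΔE = 1240 / 48.36 = 25.6 nm.

25.6 nm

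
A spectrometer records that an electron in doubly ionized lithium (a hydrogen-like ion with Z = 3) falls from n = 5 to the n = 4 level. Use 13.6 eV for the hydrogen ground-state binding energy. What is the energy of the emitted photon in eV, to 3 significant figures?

The Bohr energies scale as Z², so for Z = 3: E_n = −122.4/n² eV.
E_5 = −122.4/25 = −4.896 eV and E_4 = −122.4/16 = −7.650 eV.
The photon energy is |E_5 − E_4| = 2.75 eV.

2.75 eV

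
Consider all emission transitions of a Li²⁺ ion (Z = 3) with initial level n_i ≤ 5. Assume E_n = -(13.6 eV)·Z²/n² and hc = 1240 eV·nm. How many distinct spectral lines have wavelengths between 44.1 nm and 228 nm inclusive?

Enumerate all n_i → n_f pairs with 1 ≤ n_f < n_i ≤ 5 and compute λ = 1240 / [13.6·9·(1/n_f² − 1/n_i²)].
Lines falling in [44.1, 228] nm: 5→2 (48.24 nm), 4→2 (54.03 nm), 3→2 (72.94 nm), 5→3 (142.5 nm), 4→3 (208.4 nm).

5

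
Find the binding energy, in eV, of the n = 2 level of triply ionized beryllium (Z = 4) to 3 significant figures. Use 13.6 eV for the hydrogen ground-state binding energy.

E_n = −13.6 Z²/n² = −217.6/n² eV for Z = 4.
E_2 = −217.6/4 = −54.4 eV, so ionization (to E = 0) requires 54.4 eV.

54.4 eV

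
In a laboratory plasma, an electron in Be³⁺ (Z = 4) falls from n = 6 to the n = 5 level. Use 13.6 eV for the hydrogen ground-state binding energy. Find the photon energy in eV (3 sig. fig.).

The Bohr energies scale as Z², so for Z = 4: E_n = −217.6/n² eV.
E_6 = −217.6/36 = −6.044 eV and E_5 = −217.6/25 = −8.704 eV.
The photon energy is |E_6 − E_5| = 2.66 eV.

2.66 eV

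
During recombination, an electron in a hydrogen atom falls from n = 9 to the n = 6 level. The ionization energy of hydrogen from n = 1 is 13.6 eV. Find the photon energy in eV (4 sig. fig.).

0.2099 eV

E_9 = −13.60/81 = −0.1679 eV and E_6 = −13.60/36 = −0.3778 eV.
The photon energy is |E_9 − E_6| = 0.2099 eV.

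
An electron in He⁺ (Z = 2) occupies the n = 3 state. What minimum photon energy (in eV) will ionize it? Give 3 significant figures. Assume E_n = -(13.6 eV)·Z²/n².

6.04 eV

E_n = −13.6 Z²/n² = −54.40/n² eV for Z = 2.
E_3 = −54.40/9 = −6.04 eV, so ionization (to E = 0) requires 6.04 eV.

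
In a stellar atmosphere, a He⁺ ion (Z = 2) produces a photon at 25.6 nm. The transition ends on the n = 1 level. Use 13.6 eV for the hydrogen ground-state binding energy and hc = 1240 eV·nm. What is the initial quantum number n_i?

n_i = 3

The photon energy is ΔE = hc/λ = 1240 / 25.6 = 48.44 eV.
With Z = 2, ΔE = 54.40 × (1/n_f² − 1/n_i²), so 1/n_f² − 1/n_i² = 0.8904.
With n_f = 1: 1/n_i² = 1/1 − 0.8904 = 0.1096, so n_i ≈ 3.02.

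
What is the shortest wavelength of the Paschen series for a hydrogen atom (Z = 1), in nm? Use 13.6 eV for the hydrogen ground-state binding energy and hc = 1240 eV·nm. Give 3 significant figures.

The Paschen series has lower level n_f = 3; the series limit corresponds to n_i → ∞.
ΔE_max = 13.6 × 1 / 3² = 1.511 eV.
λ_min = 1240 / 1.511 = 821 nm.

821 nm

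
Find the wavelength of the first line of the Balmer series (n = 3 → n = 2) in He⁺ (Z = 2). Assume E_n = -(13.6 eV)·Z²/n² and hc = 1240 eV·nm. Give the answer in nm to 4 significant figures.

The Balmer series terminates on n_f = 2; the first line has n_i = 2+1 = 3.
ΔE = 54.40 × (1/2² − 1/3²) = 7.556 eV.
λ = 1240 / 7.556 = 164.1 nm.

164.1 nm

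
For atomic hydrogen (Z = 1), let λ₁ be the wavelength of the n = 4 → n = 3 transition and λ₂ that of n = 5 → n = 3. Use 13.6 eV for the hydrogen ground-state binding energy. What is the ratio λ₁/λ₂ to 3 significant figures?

1.46

λ ∝ 1/ΔE ∝ 1/(1/n_f² − 1/n_i²), and the Z² and hc factors cancel in the ratio.
λ₁/λ₂ = (1/3² − 1/5²)/(1/3² − 1/4²) = 0.07111/0.04861 = 1.46.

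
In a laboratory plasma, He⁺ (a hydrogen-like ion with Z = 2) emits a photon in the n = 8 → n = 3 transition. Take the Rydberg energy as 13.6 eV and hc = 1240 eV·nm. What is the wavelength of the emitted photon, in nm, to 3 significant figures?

239 nm

For Z = 2 the level energies scale as Z², so the effective Rydberg energy is 13.6 × 4 = 54.40 eV.
ΔE = 54.40 × (1/3² − 1/8²) = 54.40 × 0.09549 = 5.194 eV.
λ = hc/ΔE = 1240 / 5.194 = 239 nm.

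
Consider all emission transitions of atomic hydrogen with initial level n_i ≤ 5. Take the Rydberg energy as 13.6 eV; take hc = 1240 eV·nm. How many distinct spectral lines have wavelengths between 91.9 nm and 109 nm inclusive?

3

Enumerate all n_i → n_f pairs with 1 ≤ n_f < n_i ≤ 5 and compute λ = 1240 / [13.6·1·(1/n_f² − 1/n_i²)].
Lines falling in [91.9, 109] nm: 5→1 (94.98 nm), 4→1 (97.25 nm), 3→1 (102.6 nm).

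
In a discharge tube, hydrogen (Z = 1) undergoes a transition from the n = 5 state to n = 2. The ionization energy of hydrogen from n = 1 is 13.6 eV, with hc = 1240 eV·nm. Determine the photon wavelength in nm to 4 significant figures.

434.2 nm

ΔE = 13.60 × (1/2² − 1/5²) = 13.60 × 0.2100 = 2.856 eV.
λ = hc/ΔE = 1240 / 2.856 = 434.2 nm.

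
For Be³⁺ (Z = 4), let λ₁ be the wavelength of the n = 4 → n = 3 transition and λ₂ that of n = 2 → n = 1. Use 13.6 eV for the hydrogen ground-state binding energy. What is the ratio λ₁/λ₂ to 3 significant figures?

λ ∝ 1/ΔE ∝ 1/(1/n_f² − 1/n_i²), and the Z² and hc factors cancel in the ratio.
λ₁/λ₂ = (1/1² − 1/2²)/(1/3² − 1/4²) = 0.7500/0.04861 = 15.4.

15.4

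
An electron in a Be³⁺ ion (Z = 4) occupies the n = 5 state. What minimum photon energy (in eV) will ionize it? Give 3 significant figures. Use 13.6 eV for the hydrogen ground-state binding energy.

8.70 eV

E_n = −13.6 Z²/n² = −217.6/n² eV for Z = 4.
E_5 = −217.6/25 = −8.70 eV, so ionization (to E = 0) requires 8.70 eV.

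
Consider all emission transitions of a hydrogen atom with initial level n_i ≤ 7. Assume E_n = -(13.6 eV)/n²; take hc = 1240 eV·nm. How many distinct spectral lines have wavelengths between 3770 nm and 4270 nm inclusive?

Enumerate all n_i → n_f pairs with 1 ≤ n_f < n_i ≤ 7 and compute λ = 1240 / [13.6·1·(1/n_f² − 1/n_i²)].
Lines falling in [3770, 4270] nm: 5→4 (4052 nm).

1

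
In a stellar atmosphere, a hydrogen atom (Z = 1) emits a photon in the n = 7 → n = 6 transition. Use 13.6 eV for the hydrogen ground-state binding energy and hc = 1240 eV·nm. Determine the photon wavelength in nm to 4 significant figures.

12370 nm

ΔE = 13.60 × (1/6² − 1/7²) = 13.60 × 0.007370 = 0.1002 eV.
λ = hc/ΔE = 1240 / 0.1002 = 12370 nm.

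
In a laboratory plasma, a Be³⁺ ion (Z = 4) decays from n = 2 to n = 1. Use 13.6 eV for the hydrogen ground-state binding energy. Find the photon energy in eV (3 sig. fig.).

163 eV

The Bohr energies scale as Z², so for Z = 4: E_n = −217.6/n² eV.
E_2 = −217.6/4 = −54.40 eV and E_1 = −217.6/1 = −217.6 eV.
The photon energy is |E_2 − E_1| = 163 eV.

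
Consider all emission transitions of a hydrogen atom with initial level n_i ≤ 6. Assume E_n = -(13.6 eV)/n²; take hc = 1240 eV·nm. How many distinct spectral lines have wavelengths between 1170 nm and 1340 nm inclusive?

1

Enumerate all n_i → n_f pairs with 1 ≤ n_f < n_i ≤ 6 and compute λ = 1240 / [13.6·1·(1/n_f² − 1/n_i²)].
Lines falling in [1170, 1340] nm: 5→3 (1282 nm).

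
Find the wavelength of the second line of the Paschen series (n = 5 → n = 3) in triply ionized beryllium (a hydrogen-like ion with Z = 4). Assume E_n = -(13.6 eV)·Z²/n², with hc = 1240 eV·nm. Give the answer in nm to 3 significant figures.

The Paschen series terminates on n_f = 3; the second line has n_i = 3+2 = 5.
ΔE = 217.6 × (1/3² − 1/5²) = 15.47 eV.
λ = 1240 / 15.47 = 80.1 nm.

80.1 nm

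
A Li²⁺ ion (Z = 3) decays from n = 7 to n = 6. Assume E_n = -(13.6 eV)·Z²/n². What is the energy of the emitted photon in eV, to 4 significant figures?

0.9020 eV

The Bohr energies scale as Z², so for Z = 3: E_n = −122.4/n² eV.
E_7 = −122.4/49 = −2.498 eV and E_6 = −122.4/36 = −3.400 eV.
The photon energy is |E_7 − E_6| = 0.9020 eV.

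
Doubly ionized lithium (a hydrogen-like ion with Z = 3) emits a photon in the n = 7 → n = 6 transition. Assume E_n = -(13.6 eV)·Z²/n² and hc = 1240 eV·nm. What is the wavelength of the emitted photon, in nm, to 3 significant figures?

1370 nm

For Z = 3 the level energies scale as Z², so the effective Rydberg energy is 13.6 × 9 = 122.4 eV.
ΔE = 122.4 × (1/6² − 1/7²) = 122.4 × 0.007370 = 0.9020 eV.
λ = hc/ΔE = 1240 / 0.9020 = 1370 nm.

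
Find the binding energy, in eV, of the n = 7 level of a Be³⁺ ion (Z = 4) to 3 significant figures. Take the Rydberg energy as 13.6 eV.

4.44 eV

E_n = −13.6 Z²/n² = −217.6/n² eV for Z = 4.
E_7 = −217.6/49 = −4.44 eV, so ionization (to E = 0) requires 4.44 eV.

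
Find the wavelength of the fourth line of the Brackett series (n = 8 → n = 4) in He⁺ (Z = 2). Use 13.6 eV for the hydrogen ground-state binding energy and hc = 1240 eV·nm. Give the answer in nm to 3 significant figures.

The Brackett series terminates on n_f = 4; the fourth line has n_i = 4+4 = 8.
ΔE = 54.40 × (1/4² − 1/8²) = 2.550 eV.
λ = 1240 / 2.550 = 486 nm.

486 nm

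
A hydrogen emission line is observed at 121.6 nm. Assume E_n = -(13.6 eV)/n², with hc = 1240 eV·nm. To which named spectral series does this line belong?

Lyman

ΔE = 1240/121.6 = 10.20 eV.
This matches 13.6 × (1/1² − 1/2²), so n_f = 1: the Lyman series.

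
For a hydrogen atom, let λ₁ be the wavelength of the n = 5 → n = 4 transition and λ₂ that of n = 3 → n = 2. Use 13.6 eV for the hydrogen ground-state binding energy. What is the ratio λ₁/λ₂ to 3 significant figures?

6.17

λ ∝ 1/ΔE ∝ 1/(1/n_f² − 1/n_i²), and the Z² and hc factors cancel in the ratio.
λ₁/λ₂ = (1/2² − 1/3²)/(1/4² − 1/5²) = 0.1389/0.02250 = 6.17.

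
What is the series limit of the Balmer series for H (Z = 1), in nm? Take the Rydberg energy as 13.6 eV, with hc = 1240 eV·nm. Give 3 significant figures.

365 nm

The Balmer series has lower level n_f = 2; the series limit corresponds to n_i → ∞.
ΔE_max = 13.6 × 1 / 2² = 3.400 eV.
λ_min = 1240 / 3.400 = 365 nm.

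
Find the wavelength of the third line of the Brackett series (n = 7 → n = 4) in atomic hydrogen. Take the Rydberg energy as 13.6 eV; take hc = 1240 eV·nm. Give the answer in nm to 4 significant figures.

2166 nm

The Brackett series terminates on n_f = 4; the third line has n_i = 4+3 = 7.
ΔE = 13.60 × (1/4² − 1/7²) = 0.5724 eV.
λ = 1240 / 0.5724 = 2166 nm.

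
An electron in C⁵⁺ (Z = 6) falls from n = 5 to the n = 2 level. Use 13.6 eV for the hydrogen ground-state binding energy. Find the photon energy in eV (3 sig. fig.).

The Bohr energies scale as Z², so for Z = 6: E_n = −489.6/n² eV.
E_5 = −489.6/25 = −19.58 eV and E_2 = −489.6/4 = −122.4 eV.
The photon energy is |E_5 − E_2| = 103 eV.

103 eV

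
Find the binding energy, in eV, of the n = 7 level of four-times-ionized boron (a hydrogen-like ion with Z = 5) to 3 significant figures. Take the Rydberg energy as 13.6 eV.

E_n = −13.6 Z²/n² = −340.0/n² eV for Z = 5.
E_7 = −340.0/49 = −6.94 eV, so ionization (to E = 0) requires 6.94 eV.

6.94 eV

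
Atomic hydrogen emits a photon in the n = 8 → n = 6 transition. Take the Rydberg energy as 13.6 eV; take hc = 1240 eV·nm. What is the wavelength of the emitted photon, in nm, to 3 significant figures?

ΔE = 13.60 × (1/6² − 1/8²) = 13.60 × 0.01215 = 0.1653 eV.
λ = hc/ΔE = 1240 / 0.1653 = 7500 nm.

7500 nm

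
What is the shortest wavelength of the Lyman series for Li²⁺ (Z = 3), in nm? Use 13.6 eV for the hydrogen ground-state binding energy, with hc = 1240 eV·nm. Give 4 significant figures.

The Lyman series has lower level n_f = 1; the series limit corresponds to n_i → ∞.
ΔE_max = 13.6 × 9 / 1² = 122.4 eV.
λ_min = 1240 / 122.4 = 10.13 nm.

10.13 nm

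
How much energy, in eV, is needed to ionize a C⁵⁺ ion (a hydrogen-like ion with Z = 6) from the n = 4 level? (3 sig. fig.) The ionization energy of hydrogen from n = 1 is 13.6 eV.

30.6 eV

E_n = −13.6 Z²/n² = −489.6/n² eV for Z = 6.
E_4 = −489.6/16 = −30.6 eV, so ionization (to E = 0) requires 30.6 eV.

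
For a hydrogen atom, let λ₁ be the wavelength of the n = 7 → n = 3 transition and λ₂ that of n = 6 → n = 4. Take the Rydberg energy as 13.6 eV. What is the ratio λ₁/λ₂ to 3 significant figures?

0.383

λ ∝ 1/ΔE ∝ 1/(1/n_f² − 1/n_i²), and the Z² and hc factors cancel in the ratio.
λ₁/λ₂ = (1/4² − 1/6²)/(1/3² − 1/7²) = 0.03472/0.09070 = 0.383.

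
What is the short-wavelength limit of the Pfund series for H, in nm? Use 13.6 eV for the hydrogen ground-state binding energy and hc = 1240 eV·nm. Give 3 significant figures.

The Pfund series has lower level n_f = 5; the series limit corresponds to n_i → ∞.
ΔE_max = 13.6 × 1 / 5² = 0.5440 eV.
λ_min = 1240 / 0.5440 = 2280 nm.

2280 nm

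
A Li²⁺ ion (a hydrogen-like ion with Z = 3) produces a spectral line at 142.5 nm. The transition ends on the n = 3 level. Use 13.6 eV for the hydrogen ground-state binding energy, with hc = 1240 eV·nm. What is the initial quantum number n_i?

The photon energy is ΔE = hc/λ = 1240 / 142.5 = 8.702 eV.
With Z = 3, ΔE = 122.4 × (1/n_f² − 1/n_i²), so 1/n_f² − 1/n_i² = 0.07109.
With n_f = 3: 1/n_i² = 1/9 − 0.07109 = 0.04002, so n_i ≈ 5.00.

n_i = 5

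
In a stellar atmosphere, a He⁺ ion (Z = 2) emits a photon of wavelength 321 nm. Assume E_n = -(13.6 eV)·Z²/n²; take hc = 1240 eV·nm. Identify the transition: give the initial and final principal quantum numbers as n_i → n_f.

n_i = 5, n_f = 3

The photon energy is ΔE = hc/λ = 1240 / 321 = 3.863 eV.
With Z = 2, ΔE = 54.40 × (1/n_f² − 1/n_i²), so 1/n_f² − 1/n_i² = 0.07101.
Trying n_f = 3 gives 1/n_i² = 0.04010, i.e. n_i ≈ 5; this pair matches.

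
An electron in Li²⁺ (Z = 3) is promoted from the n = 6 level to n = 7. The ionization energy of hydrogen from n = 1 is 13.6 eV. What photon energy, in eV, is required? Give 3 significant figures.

0.902 eV

The Bohr energies scale as Z², so for Z = 3: E_n = −122.4/n² eV.
E_7 = −122.4/49 = −2.498 eV and E_6 = −122.4/36 = −3.400 eV.
The photon energy is |E_7 − E_6| = 0.902 eV.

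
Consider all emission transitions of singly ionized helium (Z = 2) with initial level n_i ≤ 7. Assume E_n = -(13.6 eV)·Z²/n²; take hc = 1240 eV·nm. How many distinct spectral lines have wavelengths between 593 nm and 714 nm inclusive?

Enumerate all n_i → n_f pairs with 1 ≤ n_f < n_i ≤ 7 and compute λ = 1240 / [13.6·4·(1/n_f² − 1/n_i²)].
Lines falling in [593, 714] nm: 6→4 (656.5 nm).

1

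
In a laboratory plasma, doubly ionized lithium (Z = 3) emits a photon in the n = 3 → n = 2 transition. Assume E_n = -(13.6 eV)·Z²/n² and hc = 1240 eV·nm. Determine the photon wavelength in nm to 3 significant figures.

72.9 nm

For Z = 3 the level energies scale as Z², so the effective Rydberg energy is 13.6 × 9 = 122.4 eV.
ΔE = 122.4 × (1/2² − 1/3²) = 122.4 × 0.1389 = 17.00 eV.
λ = hc/ΔE = 1240 / 17.00 = 72.9 nm.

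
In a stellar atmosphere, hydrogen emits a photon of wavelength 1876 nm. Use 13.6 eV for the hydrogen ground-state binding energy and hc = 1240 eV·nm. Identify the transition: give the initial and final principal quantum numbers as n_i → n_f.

The photon energy is ΔE = hc/λ = 1240 / 1876 = 0.6610 eV.
With Z = 1, ΔE = 13.60 × (1/n_f² − 1/n_i²), so 1/n_f² − 1/n_i² = 0.04860.
Trying n_f = 3 gives 1/n_i² = 0.06251, i.e. n_i ≈ 4; this pair matches.

n_i = 4, n_f = 3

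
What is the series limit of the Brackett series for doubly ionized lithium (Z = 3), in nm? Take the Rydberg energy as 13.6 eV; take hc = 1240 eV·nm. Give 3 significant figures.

The Brackett series has lower level n_f = 4; the series limit corresponds to n_i → ∞.
ΔE_max = 13.6 × 9 / 4² = 7.650 eV.
λ_min = 1240 / 7.650 = 162 nm.

162 nm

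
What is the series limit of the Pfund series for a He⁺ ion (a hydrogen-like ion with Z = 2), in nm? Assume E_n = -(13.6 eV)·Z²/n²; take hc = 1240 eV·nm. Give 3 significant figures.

570 nm

The Pfund series has lower level n_f = 5; the series limit corresponds to n_i → ∞.
ΔE_max = 13.6 × 4 / 5² = 2.176 eV.
λ_min = 1240 / 2.176 = 570 nm.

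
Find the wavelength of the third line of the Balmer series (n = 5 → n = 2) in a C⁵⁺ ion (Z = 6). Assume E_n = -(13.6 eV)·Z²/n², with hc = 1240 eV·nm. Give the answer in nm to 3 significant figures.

12.1 nm

The Balmer series terminates on n_f = 2; the third line has n_i = 2+3 = 5.
ΔE = 489.6 × (1/2² − 1/5²) = 102.8 eV.
λ = 1240 / 102.8 = 12.1 nm.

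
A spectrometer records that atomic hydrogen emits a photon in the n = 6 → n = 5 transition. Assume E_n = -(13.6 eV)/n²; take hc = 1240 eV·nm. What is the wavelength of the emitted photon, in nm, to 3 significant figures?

7460 nm

ΔE = 13.60 × (1/5² − 1/6²) = 13.60 × 0.01222 = 0.1662 eV.
λ = hc/ΔE = 1240 / 0.1662 = 7460 nm.
This line belongs to the Pfund series.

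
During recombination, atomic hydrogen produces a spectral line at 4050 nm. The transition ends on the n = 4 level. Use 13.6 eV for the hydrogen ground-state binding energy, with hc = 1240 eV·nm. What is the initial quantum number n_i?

n_i = 5

The photon energy is ΔE = hc/λ = 1240 / 4050 = 0.3062 eV.
With Z = 1, ΔE = 13.60 × (1/n_f² − 1/n_i²), so 1/n_f² − 1/n_i² = 0.02251.
With n_f = 4: 1/n_i² = 1/16 − 0.02251 = 0.03999, so n_i ≈ 5.00.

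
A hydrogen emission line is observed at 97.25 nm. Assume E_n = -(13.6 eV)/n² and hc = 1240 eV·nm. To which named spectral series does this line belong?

Lyman

ΔE = 1240/97.25 = 12.75 eV.
This matches 13.6 × (1/1² − 1/4²), so n_f = 1: the Lyman series.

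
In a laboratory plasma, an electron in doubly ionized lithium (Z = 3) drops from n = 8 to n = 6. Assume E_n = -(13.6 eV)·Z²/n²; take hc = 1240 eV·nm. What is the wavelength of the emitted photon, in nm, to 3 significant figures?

834 nm

For Z = 3 the level energies scale as Z², so the effective Rydberg energy is 13.6 × 9 = 122.4 eV.
ΔE = 122.4 × (1/6² − 1/8²) = 122.4 × 0.01215 = 1.488 eV.
λ = hc/ΔE = 1240 / 1.488 = 834 nm.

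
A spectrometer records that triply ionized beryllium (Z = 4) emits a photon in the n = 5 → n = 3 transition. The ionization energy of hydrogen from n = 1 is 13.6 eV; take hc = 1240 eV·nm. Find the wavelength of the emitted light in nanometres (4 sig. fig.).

80.14 nm

For Z = 4 the level energies scale as Z², so the effective Rydberg energy is 13.6 × 16 = 217.6 eV.
ΔE = 217.6 × (1/3² − 1/5²) = 217.6 × 0.07111 = 15.47 eV.
λ = hc/ΔE = 1240 / 15.47 = 80.14 nm.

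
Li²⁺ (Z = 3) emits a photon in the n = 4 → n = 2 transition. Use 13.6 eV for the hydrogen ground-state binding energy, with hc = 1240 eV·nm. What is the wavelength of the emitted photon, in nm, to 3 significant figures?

54.0 nm

For Z = 3 the level energies scale as Z², so the effective Rydberg energy is 13.6 × 9 = 122.4 eV.
ΔE = 122.4 × (1/2² − 1/4²) = 122.4 × 0.1875 = 22.95 eV.
λ = hc/ΔE = 1240 / 22.95 = 54.0 nm.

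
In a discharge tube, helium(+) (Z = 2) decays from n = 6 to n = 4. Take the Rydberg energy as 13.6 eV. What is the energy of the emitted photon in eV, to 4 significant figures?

The Bohr energies scale as Z², so for Z = 2: E_n = −54.40/n² eV.
E_6 = −54.40/36 = −1.511 eV and E_4 = −54.40/16 = −3.400 eV.
The photon energy is |E_6 − E_4| = 1.889 eV.

1.889 eV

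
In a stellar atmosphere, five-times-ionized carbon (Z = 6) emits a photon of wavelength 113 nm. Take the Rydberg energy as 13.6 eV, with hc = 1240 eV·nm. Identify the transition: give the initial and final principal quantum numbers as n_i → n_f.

The photon energy is ΔE = hc/λ = 1240 / 113 = 10.97 eV.
With Z = 6, ΔE = 489.6 × (1/n_f² − 1/n_i²), so 1/n_f² − 1/n_i² = 0.02241.
Trying n_f = 4 gives 1/n_i² = 0.04009, i.e. n_i ≈ 5; this pair matches.

n_i = 5, n_f = 4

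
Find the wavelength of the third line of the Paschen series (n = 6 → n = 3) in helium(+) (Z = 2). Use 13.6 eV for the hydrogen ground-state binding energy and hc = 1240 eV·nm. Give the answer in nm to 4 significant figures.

The Paschen series terminates on n_f = 3; the third line has n_i = 3+3 = 6.
ΔE = 54.40 × (1/3² − 1/6²) = 4.533 eV.
λ = 1240 / 4.533 = 273.5 nm.

273.5 nm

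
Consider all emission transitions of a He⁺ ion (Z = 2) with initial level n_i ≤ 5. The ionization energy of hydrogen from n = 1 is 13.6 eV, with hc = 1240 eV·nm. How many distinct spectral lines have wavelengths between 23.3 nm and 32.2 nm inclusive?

Enumerate all n_i → n_f pairs with 1 ≤ n_f < n_i ≤ 5 and compute λ = 1240 / [13.6·4·(1/n_f² − 1/n_i²)].
Lines falling in [23.3, 32.2] nm: 5→1 (23.74 nm), 4→1 (24.31 nm), 3→1 (25.64 nm), 2→1 (30.39 nm).

4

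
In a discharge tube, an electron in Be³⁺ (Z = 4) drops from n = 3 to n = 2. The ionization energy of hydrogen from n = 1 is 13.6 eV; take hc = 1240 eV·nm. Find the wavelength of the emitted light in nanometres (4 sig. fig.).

For Z = 4 the level energies scale as Z², so the effective Rydberg energy is 13.6 × 16 = 217.6 eV.
ΔE = 217.6 × (1/2² − 1/3²) = 217.6 × 0.1389 = 30.22 eV.
λ = hc/ΔE = 1240 / 30.22 = 41.03 nm.

41.03 nm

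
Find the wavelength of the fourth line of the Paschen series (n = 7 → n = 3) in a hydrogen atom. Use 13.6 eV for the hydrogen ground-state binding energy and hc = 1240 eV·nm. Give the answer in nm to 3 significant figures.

The Paschen series terminates on n_f = 3; the fourth line has n_i = 3+4 = 7.
ΔE = 13.60 × (1/3² − 1/7²) = 1.234 eV.
λ = 1240 / 1.234 = 1010 nm.

1010 nm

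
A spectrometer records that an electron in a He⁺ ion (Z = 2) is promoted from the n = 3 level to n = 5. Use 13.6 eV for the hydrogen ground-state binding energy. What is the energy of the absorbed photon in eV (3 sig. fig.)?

The Bohr energies scale as Z², so for Z = 2: E_n = −54.40/n² eV.
E_5 = −54.40/25 = −2.176 eV and E_3 = −54.40/9 = −6.044 eV.
The photon energy is |E_5 − E_3| = 3.87 eV.

3.87 eV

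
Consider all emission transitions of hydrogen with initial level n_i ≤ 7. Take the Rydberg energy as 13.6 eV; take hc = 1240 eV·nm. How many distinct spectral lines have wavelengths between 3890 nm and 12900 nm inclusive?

4

Enumerate all n_i → n_f pairs with 1 ≤ n_f < n_i ≤ 7 and compute λ = 1240 / [13.6·1·(1/n_f² − 1/n_i²)].
Lines falling in [3890, 12900] nm: 5→4 (4052 nm), 7→5 (4654 nm), 6→5 (7460 nm), 7→6 (12370 nm).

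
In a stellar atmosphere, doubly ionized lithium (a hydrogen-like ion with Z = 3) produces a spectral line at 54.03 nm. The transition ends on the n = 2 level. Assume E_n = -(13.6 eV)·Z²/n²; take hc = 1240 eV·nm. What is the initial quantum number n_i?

The photon energy is ΔE = hc/λ = 1240 / 54.03 = 22.95 eV.
With Z = 3, ΔE = 122.4 × (1/n_f² − 1/n_i²), so 1/n_f² − 1/n_i² = 0.1875.
With n_f = 2: 1/n_i² = 1/4 − 0.1875 = 0.06250, so n_i ≈ 4.00.

n_i = 4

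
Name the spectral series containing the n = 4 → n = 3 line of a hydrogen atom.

Paschen

The series is set by the lower level: n_f = 3 is the Paschen series.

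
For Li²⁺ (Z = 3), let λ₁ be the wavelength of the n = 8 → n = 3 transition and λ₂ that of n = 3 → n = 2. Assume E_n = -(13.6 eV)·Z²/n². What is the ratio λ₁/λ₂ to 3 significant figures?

1.45

λ ∝ 1/ΔE ∝ 1/(1/n_f² − 1/n_i²), and the Z² and hc factors cancel in the ratio.
λ₁/λ₂ = (1/2² − 1/3²)/(1/3² − 1/8²) = 0.1389/0.09549 = 1.45.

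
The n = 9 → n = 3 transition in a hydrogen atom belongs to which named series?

Paschen

The series is set by the lower level: n_f = 3 is the Paschen series.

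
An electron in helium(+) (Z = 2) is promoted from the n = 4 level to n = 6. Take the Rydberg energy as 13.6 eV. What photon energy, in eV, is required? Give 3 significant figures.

1.89 eV

The Bohr energies scale as Z², so for Z = 2: E_n = −54.40/n² eV.
E_6 = −54.40/36 = −1.511 eV and E_4 = −54.40/16 = −3.400 eV.
The photon energy is |E_6 − E_4| = 1.89 eV.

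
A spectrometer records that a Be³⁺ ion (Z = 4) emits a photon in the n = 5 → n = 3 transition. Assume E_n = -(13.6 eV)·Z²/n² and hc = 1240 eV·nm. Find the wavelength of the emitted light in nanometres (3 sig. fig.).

For Z = 4 the level energies scale as Z², so the effective Rydberg energy is 13.6 × 16 = 217.6 eV.
ΔE = 217.6 × (1/3² − 1/5²) = 217.6 × 0.07111 = 15.47 eV.
λ = hc/ΔE = 1240 / 15.47 = 80.1 nm.

80.1 nm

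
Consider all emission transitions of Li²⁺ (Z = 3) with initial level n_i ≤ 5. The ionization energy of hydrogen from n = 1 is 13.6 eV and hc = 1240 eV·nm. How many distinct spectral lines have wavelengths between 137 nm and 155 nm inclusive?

1

Enumerate all n_i → n_f pairs with 1 ≤ n_f < n_i ≤ 5 and compute λ = 1240 / [13.6·9·(1/n_f² − 1/n_i²)].
Lines falling in [137, 155] nm: 5→3 (142.5 nm).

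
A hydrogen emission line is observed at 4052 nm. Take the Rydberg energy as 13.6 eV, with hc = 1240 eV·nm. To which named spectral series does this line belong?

ΔE = 1240/4052 = 0.3060 eV.
This matches 13.6 × (1/4² − 1/5²), so n_f = 4: the Brackett series.

Brackett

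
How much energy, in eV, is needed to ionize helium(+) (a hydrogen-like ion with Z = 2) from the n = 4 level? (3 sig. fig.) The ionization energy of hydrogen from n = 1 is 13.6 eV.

3.40 eV

E_n = −13.6 Z²/n² = −54.40/n² eV for Z = 2.
E_4 = −54.40/16 = −3.40 eV, so ionization (to E = 0) requires 3.40 eV.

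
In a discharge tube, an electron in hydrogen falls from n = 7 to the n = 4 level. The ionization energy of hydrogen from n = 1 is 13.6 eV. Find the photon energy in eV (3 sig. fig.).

E_7 = −13.60/49 = −0.2776 eV and E_4 = −13.60/16 = −0.8500 eV.
The photon energy is |E_7 − E_4| = 0.572 eV.

0.572 eV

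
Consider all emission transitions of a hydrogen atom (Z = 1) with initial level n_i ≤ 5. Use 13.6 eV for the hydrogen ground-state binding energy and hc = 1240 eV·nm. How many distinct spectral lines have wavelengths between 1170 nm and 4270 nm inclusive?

Enumerate all n_i → n_f pairs with 1 ≤ n_f < n_i ≤ 5 and compute λ = 1240 / [13.6·1·(1/n_f² − 1/n_i²)].
Lines falling in [1170, 4270] nm: 5→3 (1282 nm), 4→3 (1876 nm), 5→4 (4052 nm).

3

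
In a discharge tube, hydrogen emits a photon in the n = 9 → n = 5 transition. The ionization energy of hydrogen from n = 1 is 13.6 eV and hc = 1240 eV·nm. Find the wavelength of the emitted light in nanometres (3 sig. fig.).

3300 nm

ΔE = 13.60 × (1/5² − 1/9²) = 13.60 × 0.02765 = 0.3761 eV.
λ = hc/ΔE = 1240 / 0.3761 = 3300 nm.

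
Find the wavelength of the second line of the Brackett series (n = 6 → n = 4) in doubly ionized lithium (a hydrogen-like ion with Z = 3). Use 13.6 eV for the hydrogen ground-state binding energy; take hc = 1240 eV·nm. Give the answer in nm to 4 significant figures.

291.8 nm

The Brackett series terminates on n_f = 4; the second line has n_i = 4+2 = 6.
ΔE = 122.4 × (1/4² − 1/6²) = 4.250 eV.
λ = 1240 / 4.250 = 291.8 nm.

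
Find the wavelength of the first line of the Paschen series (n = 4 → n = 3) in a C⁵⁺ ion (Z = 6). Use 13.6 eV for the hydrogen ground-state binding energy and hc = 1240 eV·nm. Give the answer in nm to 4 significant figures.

52.10 nm

The Paschen series terminates on n_f = 3; the first line has n_i = 3+1 = 4.
ΔE = 489.6 × (1/3² − 1/4²) = 23.80 eV.
λ = 1240 / 23.80 = 52.10 nm.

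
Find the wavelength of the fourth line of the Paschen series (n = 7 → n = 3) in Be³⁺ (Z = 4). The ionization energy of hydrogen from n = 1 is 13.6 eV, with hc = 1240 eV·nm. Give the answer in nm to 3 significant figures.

62.8 nm

The Paschen series terminates on n_f = 3; the fourth line has n_i = 3+4 = 7.
ΔE = 217.6 × (1/3² − 1/7²) = 19.74 eV.
λ = 1240 / 19.74 = 62.8 nm.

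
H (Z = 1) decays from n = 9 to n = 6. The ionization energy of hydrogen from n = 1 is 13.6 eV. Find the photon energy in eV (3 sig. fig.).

0.210 eV

E_9 = −13.60/81 = −0.1679 eV and E_6 = −13.60/36 = −0.3778 eV.
The photon energy is |E_9 − E_6| = 0.210 eV.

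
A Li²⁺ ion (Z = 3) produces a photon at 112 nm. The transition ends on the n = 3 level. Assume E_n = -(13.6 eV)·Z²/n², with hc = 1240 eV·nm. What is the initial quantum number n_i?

The photon energy is ΔE = hc/λ = 1240 / 112 = 11.07 eV.
With Z = 3, ΔE = 122.4 × (1/n_f² − 1/n_i²), so 1/n_f² − 1/n_i² = 0.09045.
With n_f = 3: 1/n_i² = 1/9 − 0.09045 = 0.02066, so n_i ≈ 6.96.

n_i = 7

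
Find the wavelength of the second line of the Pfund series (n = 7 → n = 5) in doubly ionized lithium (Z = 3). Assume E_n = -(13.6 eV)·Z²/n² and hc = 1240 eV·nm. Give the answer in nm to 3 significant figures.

517 nm

The Pfund series terminates on n_f = 5; the second line has n_i = 5+2 = 7.
ΔE = 122.4 × (1/5² − 1/7²) = 2.398 eV.
λ = 1240 / 2.398 = 517 nm.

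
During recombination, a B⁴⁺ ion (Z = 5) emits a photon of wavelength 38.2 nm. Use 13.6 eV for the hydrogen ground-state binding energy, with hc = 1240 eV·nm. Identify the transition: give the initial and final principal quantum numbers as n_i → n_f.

The photon energy is ΔE = hc/λ = 1240 / 38.2 = 32.46 eV.
With Z = 5, ΔE = 340.0 × (1/n_f² − 1/n_i²), so 1/n_f² − 1/n_i² = 0.09547.
Trying n_f = 3 gives 1/n_i² = 0.01564, i.e. n_i ≈ 8; this pair matches.

n_i = 8, n_f = 3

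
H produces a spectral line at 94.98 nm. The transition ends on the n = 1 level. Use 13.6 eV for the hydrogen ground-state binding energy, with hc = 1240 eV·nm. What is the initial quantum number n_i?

The photon energy is ΔE = hc/λ = 1240 / 94.98 = 13.06 eV.
With Z = 1, ΔE = 13.60 × (1/n_f² − 1/n_i²), so 1/n_f² − 1/n_i² = 0.9600.
With n_f = 1: 1/n_i² = 1/1 − 0.9600 = 0.04005, so n_i ≈ 5.00.

n_i = 5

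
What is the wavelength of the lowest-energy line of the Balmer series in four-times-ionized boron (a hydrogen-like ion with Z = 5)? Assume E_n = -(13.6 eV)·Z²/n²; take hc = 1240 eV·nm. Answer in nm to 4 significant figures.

26.26 nm

The Balmer series terminates on n_f = 2; the first line has n_i = 2+1 = 3.
ΔE = 340.0 × (1/2² − 1/3²) = 47.22 eV.
λ = 1240 / 47.22 = 26.26 nm.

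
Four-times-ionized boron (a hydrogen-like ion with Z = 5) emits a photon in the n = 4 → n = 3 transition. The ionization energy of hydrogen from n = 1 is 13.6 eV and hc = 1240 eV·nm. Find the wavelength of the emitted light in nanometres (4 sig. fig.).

For Z = 5 the level energies scale as Z², so the effective Rydberg energy is 13.6 × 25 = 340.0 eV.
ΔE = 340.0 × (1/3² − 1/4²) = 340.0 × 0.04861 = 16.53 eV.
λ = hc/ΔE = 1240 / 16.53 = 75.03 nm.

75.03 nm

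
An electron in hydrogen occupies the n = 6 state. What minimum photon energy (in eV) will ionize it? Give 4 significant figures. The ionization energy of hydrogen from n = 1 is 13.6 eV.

E_6 = −13.60/36 = −0.3778 eV, so ionization (to E = 0) requires 0.3778 eV.

0.3778 eV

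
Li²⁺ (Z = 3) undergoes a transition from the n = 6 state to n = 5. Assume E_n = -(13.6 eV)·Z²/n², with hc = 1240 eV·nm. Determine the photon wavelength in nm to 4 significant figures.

828.9 nm

For Z = 3 the level energies scale as Z², so the effective Rydberg energy is 13.6 × 9 = 122.4 eV.
ΔE = 122.4 × (1/5² − 1/6²) = 122.4 × 0.01222 = 1.496 eV.
λ = hc/ΔE = 1240 / 1.496 = 828.9 nm.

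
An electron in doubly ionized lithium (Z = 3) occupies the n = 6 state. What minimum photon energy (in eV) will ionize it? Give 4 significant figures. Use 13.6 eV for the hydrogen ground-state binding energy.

3.400 eV

E_n = −13.6 Z²/n² = −122.4/n² eV for Z = 3.
E_6 = −122.4/36 = −3.400 eV, so ionization (to E = 0) requires 3.400 eV.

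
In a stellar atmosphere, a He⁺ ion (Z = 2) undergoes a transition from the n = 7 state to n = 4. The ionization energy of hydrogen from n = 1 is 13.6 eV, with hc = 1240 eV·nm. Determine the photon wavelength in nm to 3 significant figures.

For Z = 2 the level energies scale as Z², so the effective Rydberg energy is 13.6 × 4 = 54.40 eV.
ΔE = 54.40 × (1/4² − 1/7²) = 54.40 × 0.04209 = 2.290 eV.
λ = hc/ΔE = 1240 / 2.290 = 542 nm.

542 nm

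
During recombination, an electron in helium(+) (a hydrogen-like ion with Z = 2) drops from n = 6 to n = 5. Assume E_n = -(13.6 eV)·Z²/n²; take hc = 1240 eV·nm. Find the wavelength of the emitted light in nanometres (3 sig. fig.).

1860 nm

For Z = 2 the level energies scale as Z², so the effective Rydberg energy is 13.6 × 4 = 54.40 eV.
ΔE = 54.40 × (1/5² − 1/6²) = 54.40 × 0.01222 = 0.6649 eV.
λ = hc/ΔE = 1240 / 0.6649 = 1860 nm.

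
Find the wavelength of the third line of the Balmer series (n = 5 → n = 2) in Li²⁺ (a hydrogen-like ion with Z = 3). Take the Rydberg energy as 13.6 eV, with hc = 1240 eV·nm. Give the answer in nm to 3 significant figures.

The Balmer series terminates on n_f = 2; the third line has n_i = 2+3 = 5.
ΔE = 122.4 × (1/2² − 1/5²) = 25.70 eV.
λ = 1240 / 25.70 = 48.2 nm.

48.2 nm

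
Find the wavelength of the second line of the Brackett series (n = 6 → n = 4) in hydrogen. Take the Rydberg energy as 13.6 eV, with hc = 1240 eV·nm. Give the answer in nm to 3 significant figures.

The Brackett series terminates on n_f = 4; the second line has n_i = 4+2 = 6.
ΔE = 13.60 × (1/4² − 1/6²) = 0.4722 eV.
λ = 1240 / 0.4722 = 2630 nm.

2630 nm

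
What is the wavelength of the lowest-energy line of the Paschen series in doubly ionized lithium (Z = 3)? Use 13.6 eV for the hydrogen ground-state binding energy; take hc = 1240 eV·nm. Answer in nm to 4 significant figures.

208.4 nm

The Paschen series terminates on n_f = 3; the first line has n_i = 3+1 = 4.
ΔE = 122.4 × (1/3² − 1/4²) = 5.950 eV.
λ = 1240 / 5.950 = 208.4 nm.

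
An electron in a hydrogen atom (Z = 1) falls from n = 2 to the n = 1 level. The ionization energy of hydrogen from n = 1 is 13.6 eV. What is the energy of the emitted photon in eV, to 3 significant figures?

E_2 = −13.60/4 = −3.400 eV and E_1 = −13.60/1 = −13.60 eV.
The photon energy is |E_2 − E_1| = 10.2 eV.

10.2 eV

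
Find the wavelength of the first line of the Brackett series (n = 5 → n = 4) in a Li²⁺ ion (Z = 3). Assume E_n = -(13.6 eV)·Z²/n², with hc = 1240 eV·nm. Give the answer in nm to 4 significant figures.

The Brackett series terminates on n_f = 4; the first line has n_i = 4+1 = 5.
ΔE = 122.4 × (1/4² − 1/5²) = 2.754 eV.
λ = 1240 / 2.754 = 450.3 nm.

450.3 nm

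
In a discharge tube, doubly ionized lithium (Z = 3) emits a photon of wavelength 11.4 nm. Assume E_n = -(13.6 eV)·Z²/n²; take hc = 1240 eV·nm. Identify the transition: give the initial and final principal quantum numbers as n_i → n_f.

n_i = 3, n_f = 1

The photon energy is ΔE = hc/λ = 1240 / 11.4 = 108.8 eV.
With Z = 3, ΔE = 122.4 × (1/n_f² − 1/n_i²), so 1/n_f² − 1/n_i² = 0.8887.
Trying n_f = 1 gives 1/n_i² = 0.1113, i.e. n_i ≈ 3; this pair matches.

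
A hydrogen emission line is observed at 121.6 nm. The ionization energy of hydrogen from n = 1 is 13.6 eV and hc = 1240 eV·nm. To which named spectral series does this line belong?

Lyman

ΔE = 1240/121.6 = 10.20 eV.
This matches 13.6 × (1/1² − 1/2²), so n_f = 1: the Lyman series.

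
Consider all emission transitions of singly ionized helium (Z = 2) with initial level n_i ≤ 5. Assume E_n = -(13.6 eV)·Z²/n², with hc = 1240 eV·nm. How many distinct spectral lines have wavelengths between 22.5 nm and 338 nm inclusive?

8

Enumerate all n_i → n_f pairs with 1 ≤ n_f < n_i ≤ 5 and compute λ = 1240 / [13.6·4·(1/n_f² − 1/n_i²)].
Lines falling in [22.5, 338] nm: 5→1 (23.74 nm), 4→1 (24.31 nm), 3→1 (25.64 nm), 2→1 (30.39 nm), 5→2 (108.5 nm), 4→2 (121.6 nm), 3→2 (164.1 nm), 5→3 (320.5 nm).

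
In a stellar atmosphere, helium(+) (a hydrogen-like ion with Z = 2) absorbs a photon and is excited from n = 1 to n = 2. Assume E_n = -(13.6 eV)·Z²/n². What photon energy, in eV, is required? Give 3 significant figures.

40.8 eV

The Bohr energies scale as Z², so for Z = 2: E_n = −54.40/n² eV.
E_2 = −54.40/4 = −13.60 eV and E_1 = −54.40/1 = −54.40 eV.
The photon energy is |E_2 − E_1| = 40.8 eV.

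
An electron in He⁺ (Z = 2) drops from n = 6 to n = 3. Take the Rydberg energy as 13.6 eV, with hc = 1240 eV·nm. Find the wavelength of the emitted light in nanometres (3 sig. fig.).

274 nm

For Z = 2 the level energies scale as Z², so the effective Rydberg energy is 13.6 × 4 = 54.40 eV.
ΔE = 54.40 × (1/3² − 1/6²) = 54.40 × 0.08333 = 4.533 eV.
λ = hc/ΔE = 1240 / 4.533 = 274 nm.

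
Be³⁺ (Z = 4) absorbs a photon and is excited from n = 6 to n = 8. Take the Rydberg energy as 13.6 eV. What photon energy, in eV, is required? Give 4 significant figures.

The Bohr energies scale as Z², so for Z = 4: E_n = −217.6/n² eV.
E_8 = −217.6/64 = −3.400 eV and E_6 = −217.6/36 = −6.044 eV.
The photon energy is |E_8 − E_6| = 2.644 eV.

2.644 eV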